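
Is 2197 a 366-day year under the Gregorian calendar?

No

2197 is not a leap year.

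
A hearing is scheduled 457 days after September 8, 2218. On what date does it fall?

December 9, 2219

Count 457 days after September 8, 2218:
Day-of-year of September 8, 2218: 251.
Day-of-year of December 9, 2219: 343.
2218 has 365 days, so 365 − 251 = 114 days remain in 2218.
Total: 114 + 343 = 457 days.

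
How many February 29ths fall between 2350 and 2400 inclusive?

13

Years divisible by 4: 2352, 2356, …, 2400 — 13 in all.
2400 is divisible by 400, so still leap.
No century exceptions apply. Count: 13.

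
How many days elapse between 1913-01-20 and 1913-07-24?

185

January 1913: 31 − 20 = 11 days remain.
Then February 1913 (28), March (31), April (30), May (31), June (30): 28 + 31 + 30 + 31 + 30 = 150 days.
July 1–24, 1913: 24 days.
Total: 11 + 150 + 24 = 185 days.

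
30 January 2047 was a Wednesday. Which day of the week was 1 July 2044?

Friday

Count forward from the earlier date (July 1, 2044) to the later (January 30, 2047):
July 1, 2044 → July 1, 2045: 365 days.
July 1, 2045 → July 1, 2046: 365 days.
July 2046: 31 − 1 = 30 days remain.
Then August (31), September (30), October (31), November (30), December (31): 31 + 30 + 31 + 30 + 31 = 153 days.
January 1–30, 2047: 30 days.
Residual: 213 days.
Total: 943 days.
943 mod 7 = 5, so 5 days before Wednesday is Friday.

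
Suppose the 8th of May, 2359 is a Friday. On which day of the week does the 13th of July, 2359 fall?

Monday

May 2359: 31 − 8 = 23 days remain.
Then June (30): 30 days.
July 1–13, 2359: 13 days.
Total: 23 + 30 + 13 = 66 days.
66 mod 7 = 3, so 3 days after Friday is Monday.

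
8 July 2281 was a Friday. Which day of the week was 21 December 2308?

Monday

From July 8, 2281 to July 8, 2308: 27 years, of which 6 contain a Feb 29 — 21×365 + 6×366 = 9861 days.
(2300 is not a leap year (divisible by 100 but not 400).)
July 2308: 31 − 8 = 23 days remain.
Then August (31), September (30), October (31), November (30): 31 + 30 + 31 + 30 = 122 days.
December 1–21, 2308: 21 days.
Residual: 166 days.
Total: 10027 days.
10027 mod 7 = 3, so 3 days after Friday is Monday.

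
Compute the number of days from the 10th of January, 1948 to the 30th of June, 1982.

12590

From January 10, 1948 to January 10, 1982: 34 years, of which 9 contain a Feb 29 — 25×365 + 9×366 = 12419 days.
January 1982: 31 − 10 = 21 days remain.
Then February 1982 (28), March (31), April (30), May (31): 28 + 31 + 30 + 31 = 120 days.
June 1–30, 1982: 30 days.
Residual: 171 days.
Total: 12590 days.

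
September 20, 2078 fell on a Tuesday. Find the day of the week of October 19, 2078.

Wednesday

September 2078: 30 − 20 = 10 days remain.
October 1–19, 2078: 19 days.
Total: 10 + 19 = 29 days.
29 mod 7 = 1, so 1 day after Tuesday is Wednesday.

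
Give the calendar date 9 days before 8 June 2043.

30 May 2043

Count 9 days before June 8, 2043:
May 2043: 31 − 30 = 1 day remains.
June 1–8, 2043: 8 days.
Total: 1 + 8 = 9 days.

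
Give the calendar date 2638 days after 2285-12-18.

2293-03-09

Count 2638 days after December 18, 2285:
Day-of-year of December 18, 2285: 352.
Day-of-year of March 9, 2293: 68.
2285 has 365 days, so 365 − 352 = 13 days remain in 2285.
Full years 2286–2292: 5 common + 2 leap = 5×365 + 2×366 = 2557 days.
Total: 13 + 2557 + 68 = 2638 days.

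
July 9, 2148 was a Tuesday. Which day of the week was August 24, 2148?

Saturday

July 2148: 31 − 9 = 22 days remain.
August 1–24, 2148: 24 days.
Total: 22 + 24 = 46 days.
46 mod 7 = 4, so 4 days after Tuesday is Saturday.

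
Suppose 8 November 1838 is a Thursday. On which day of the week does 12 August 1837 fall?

Count forward from the earlier date (August 12, 1837) to the later (November 8, 1838):
Day-of-year of August 12, 1837: 224.
Day-of-year of November 8, 1838: 312.
1837 has 365 days, so 365 − 224 = 141 days remain in 1837.
Total: 141 + 312 = 453 days.
453 mod 7 = 5, so 5 days before Thursday is Saturday.

Saturday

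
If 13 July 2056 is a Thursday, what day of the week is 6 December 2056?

Wednesday

July 2056: 31 − 13 = 18 days remain.
Then August (31), September (30), October (31), November (30): 31 + 30 + 31 + 30 = 122 days.
December 1–6, 2056: 6 days.
Total: 18 + 122 + 6 = 146 days.
146 mod 7 = 6, so 6 days after Thursday is Wednesday.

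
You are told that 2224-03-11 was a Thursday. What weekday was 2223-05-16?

Count forward from the earlier date (May 16, 2223) to the later (March 11, 2224):
May 2223: 31 − 16 = 15 days remain.
Then 9 full months totalling 274 days.
March 1–11, 2224: 11 days.
Residual: 300 days.
Total: 300 days.
300 mod 7 = 6, so 6 days before Thursday is Friday.

Friday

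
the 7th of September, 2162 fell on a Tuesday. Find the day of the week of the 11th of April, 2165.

September 7, 2162 → September 7, 2163: 365 days.
September 7, 2163 → September 7, 2164: 366 days (2164 is a leap year).
September 2164: 30 − 7 = 23 days remain.
Then October (31), November (30), December (31), January (31), February 2165 (28), March (31): 31 + 30 + 31 + 31 + 28 + 31 = 182 days.
April 1–11, 2165: 11 days.
Residual: 216 days.
Total: 947 days.
947 mod 7 = 2, so 2 days after Tuesday is Thursday.

Thursday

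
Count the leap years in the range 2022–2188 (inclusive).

Years divisible by 4: 2024, 2028, …, 2188 — 42 in all.
Of these, 2100 is divisible by 100 but not 400, so not leap.
Leap years: 42 − 1 = 41.

41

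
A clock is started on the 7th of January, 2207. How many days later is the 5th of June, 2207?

149

January 2207: 31 − 7 = 24 days remain.
Then February 2207 (28), March (31), April (30), May (31): 28 + 31 + 30 + 31 = 120 days.
June 1–5, 2207: 5 days.
Total: 24 + 120 + 5 = 149 days.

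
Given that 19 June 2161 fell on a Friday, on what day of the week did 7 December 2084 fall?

Count forward from the earlier date (December 7, 2084) to the later (June 19, 2161):
Day-of-year of December 7, 2084: 342.
Day-of-year of June 19, 2161: 170.
2084 has 366 days, so 366 − 342 = 24 days remain in 2084.
Full years 2085–2160: 58 common + 18 leap = 58×365 + 18×366 = 27758 days.
Total: 24 + 27758 + 170 = 27952 days.
27952 mod 7 = 1, so 1 day before Friday is Thursday.

Thursday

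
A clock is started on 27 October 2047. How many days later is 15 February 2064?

From October 27, 2047 to October 27, 2063: 16 years, of which 4 contain a Feb 29 — 12×365 + 4×366 = 5844 days.
October 2063: 31 − 27 = 4 days remain.
Then November (30), December (31), January (31): 30 + 31 + 31 = 92 days.
February 1–15, 2064: 15 days (2064 is a leap year).
Residual: 111 days.
Total: 5955 days.

5955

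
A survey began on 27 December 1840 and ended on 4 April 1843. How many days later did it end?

Day-of-year of December 27, 1840: 362.
Day-of-year of April 4, 1843: 94.
1840 has 366 days, so 366 − 362 = 4 days remain in 1840.
Full years: 1841: 365; 1842: 365. Sum = 730.
Total: 4 + 730 + 94 = 828 days.

828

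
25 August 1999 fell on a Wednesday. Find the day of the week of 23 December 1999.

August 1999: 31 − 25 = 6 days remain.
Then September (30), October (31), November (30): 30 + 31 + 30 = 91 days.
December 1–23, 1999: 23 days.
Total: 6 + 91 + 23 = 120 days.
120 mod 7 = 1, so 1 day after Wednesday is Thursday.

Thursday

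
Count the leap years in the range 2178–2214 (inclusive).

Years divisible by 4 in [2178, 2214]: 2180, 2184, 2188, 2192, 2196, 2200, 2204, 2208, 2212.
Of these, 2200 is divisible by 100 but not 400, so not leap.
Leap years: 9 − 1 = 8.

8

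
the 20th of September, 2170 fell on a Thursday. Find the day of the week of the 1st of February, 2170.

Count forward from the earlier date (February 1, 2170) to the later (September 20, 2170):
February 2170: 28 − 1 = 27 days remain (2170 is not a leap year, so February has 28 days).
Then March (31), April (30), May (31), June (30), July (31), August (31): 31 + 30 + 31 + 30 + 31 + 31 = 184 days.
September 1–20, 2170: 20 days.
Total: 27 + 184 + 20 = 231 days.
231 is a multiple of 7, so the 1st of February, 2170 falls on the same weekday: Thursday.

Thursday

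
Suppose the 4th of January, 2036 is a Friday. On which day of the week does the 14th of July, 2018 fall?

Count forward from the earlier date (July 14, 2018) to the later (January 4, 2036):
Day-of-year of July 14, 2018: 195.
Day-of-year of January 4, 2036: 4.
2018 has 365 days, so 365 − 195 = 170 days remain in 2018.
Full years 2019–2035: 13 common + 4 leap = 13×365 + 4×366 = 6209 days.
Total: 170 + 6209 + 4 = 6383 days.
6383 mod 7 = 6, so 6 days before Friday is Saturday.

Saturday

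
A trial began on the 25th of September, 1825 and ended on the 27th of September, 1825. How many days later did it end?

Within September 1825: 27 − 25 = 2 days.

2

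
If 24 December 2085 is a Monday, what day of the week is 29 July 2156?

From December 24, 2085 to December 24, 2155: 70 years, of which 16 contain a Feb 29 — 54×365 + 16×366 = 25566 days.
(2100 is not a leap year (divisible by 100 but not 400).)
December 2155: 31 − 24 = 7 days remain.
Then January (31), February 2156 (29), March (31), April (30), May (31), June (30): 31 + 29 + 31 + 30 + 31 + 30 = 182 days.
July 1–29, 2156: 29 days.
Residual: 218 days.
Total: 25784 days.
25784 mod 7 = 3, so 3 days after Monday is Thursday.

Thursday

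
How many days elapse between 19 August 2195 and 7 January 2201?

Day-of-year of August 19, 2195: 231.
Day-of-year of January 7, 2201: 7.
2195 has 365 days, so 365 − 231 = 134 days remain in 2195.
Full years: 2196: 366; 2197: 365; 2198: 365; 2199: 365; 2200: 365. Sum = 1826.
Total: 134 + 1826 + 7 = 1967 days.

1967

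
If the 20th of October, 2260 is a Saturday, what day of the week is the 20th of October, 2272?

Day-of-year of October 20, 2260: 294.
Day-of-year of October 20, 2272: 294.
2260 has 366 days, so 366 − 294 = 72 days remain in 2260.
Full years 2261–2271: 9 common + 2 leap = 9×365 + 2×366 = 4017 days.
Total: 72 + 4017 + 294 = 4383 days.
4383 mod 7 = 1, so 1 day after Saturday is Sunday.

Sunday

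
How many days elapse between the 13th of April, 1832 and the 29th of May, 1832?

April 1832: 30 − 13 = 17 days remain.
May 1–29, 1832: 29 days.
Total: 17 + 29 = 46 days.

46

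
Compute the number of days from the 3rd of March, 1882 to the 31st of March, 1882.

28

Within March 1882: 31 − 3 = 28 days.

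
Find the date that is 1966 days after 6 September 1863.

23 January 1869

Count 1966 days after September 6, 1863:
September 6, 1863 → September 6, 1864: 366 days (1864 is a leap year).
September 6, 1864 → September 6, 1865: 365 days.
September 6, 1865 → September 6, 1866: 365 days.
September 6, 1866 → September 6, 1867: 365 days.
September 6, 1867 → September 6, 1868: 366 days (1868 is a leap year).
September 1868: 30 − 6 = 24 days remain.
Then October (31), November (30), December (31): 31 + 30 + 31 = 92 days.
January 1–23, 1869: 23 days.
Residual: 139 days.
Total: 1966 days.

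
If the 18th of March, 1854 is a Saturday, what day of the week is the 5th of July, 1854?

March 1854: 31 − 18 = 13 days remain.
Then April (30), May (31), June (30): 30 + 31 + 30 = 91 days.
July 1–5, 1854: 5 days.
Total: 13 + 91 + 5 = 109 days.
109 mod 7 = 4, so 4 days after Saturday is Wednesday.

Wednesday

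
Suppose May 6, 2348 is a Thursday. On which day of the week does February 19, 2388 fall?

Friday

From May 6, 2348 to May 6, 2387: 39 years, of which 9 contain a Feb 29 — 30×365 + 9×366 = 14244 days.
May 2387: 31 − 6 = 25 days remain.
Then June (30), July (31), August (31), September (30), October (31), November (30), December (31), January (31): 30 + 31 + 31 + 30 + 31 + 30 + 31 + 31 = 245 days.
February 1–19, 2388: 19 days (2388 is a leap year).
Residual: 289 days.
Total: 14533 days.
14533 mod 7 = 1, so 1 day after Thursday is Friday.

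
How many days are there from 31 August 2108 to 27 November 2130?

8123

Day-of-year of August 31, 2108: 244.
Day-of-year of November 27, 2130: 331.
2108 has 366 days, so 366 − 244 = 122 days remain in 2108.
Full years 2109–2129: 16 common + 5 leap = 16×365 + 5×366 = 7670 days.
Total: 122 + 7670 + 331 = 8123 days.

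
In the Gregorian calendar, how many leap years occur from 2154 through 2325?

Years divisible by 4: 2156, 2160, …, 2324 — 43 in all.
Of these, 2200, 2300 are divisible by 100 but not 400, so not leap.
Leap years: 43 − 2 = 41.

41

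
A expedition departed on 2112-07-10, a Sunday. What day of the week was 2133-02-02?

From July 10, 2112 to July 10, 2132: 20 years, of which 5 contain a Feb 29 — 15×365 + 5×366 = 7305 days.
July 2132: 31 − 10 = 21 days remain.
Then August (31), September (30), October (31), November (30), December (31), January (31): 31 + 30 + 31 + 30 + 31 + 31 = 184 days.
February 1–2, 2133: 2 days (2133 is not a leap year).
Residual: 207 days.
Total: 7512 days.
7512 mod 7 = 1, so 1 day after Sunday is Monday.

Monday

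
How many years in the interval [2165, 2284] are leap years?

Years divisible by 4: 2168, 2172, …, 2284 — 30 in all.
Of these, 2200 is divisible by 100 but not 400, so not leap.
Leap years: 30 − 1 = 29.

29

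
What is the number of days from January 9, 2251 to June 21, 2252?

529

January 2251: 31 − 9 = 22 days remain.
Then 16 full months totalling 486 days.
June 1–21, 2252: 21 days.
Total: 22 + 486 + 21 = 529 days.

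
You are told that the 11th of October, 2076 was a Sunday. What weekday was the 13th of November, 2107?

From October 11, 2076 to October 11, 2107: 31 years, of which 6 contain a Feb 29 — 25×365 + 6×366 = 11321 days.
(2100 is not a leap year (divisible by 100 but not 400).)
October 2107: 31 − 11 = 20 days remain.
November 1–13, 2107: 13 days.
Residual: 33 days.
Total: 11354 days.
11354 is a multiple of 7, so the 13th of November, 2107 falls on the same weekday: Sunday.

Sunday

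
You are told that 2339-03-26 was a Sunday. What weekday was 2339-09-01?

Friday

March 2339: 31 − 26 = 5 days remain.
Then April (30), May (31), June (30), July (31), August (31): 30 + 31 + 30 + 31 + 31 = 153 days.
September 1, 2339: 1 day.
Total: 5 + 153 + 1 = 159 days.
159 mod 7 = 5, so 5 days after Sunday is Friday.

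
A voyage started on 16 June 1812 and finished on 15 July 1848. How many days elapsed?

Day-of-year of June 16, 1812: 168.
Day-of-year of July 15, 1848: 197.
1812 has 366 days, so 366 − 168 = 198 days remain in 1812.
Full years 1813–1847: 27 common + 8 leap = 27×365 + 8×366 = 12783 days.
Total: 198 + 12783 + 197 = 13178 days.

13178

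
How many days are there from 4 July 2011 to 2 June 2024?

4717

From July 4, 2011 to July 4, 2023: 12 years, of which 3 contain a Feb 29 — 9×365 + 3×366 = 4383 days.
July 2023: 31 − 4 = 27 days remain.
Then 10 full months totalling 305 days.
June 1–2, 2024: 2 days.
Residual: 334 days.
Total: 4717 days.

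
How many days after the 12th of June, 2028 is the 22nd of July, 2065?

13554

From June 12, 2028 to June 12, 2065: 37 years, of which 9 contain a Feb 29 — 28×365 + 9×366 = 13514 days.
June 2065: 30 − 12 = 18 days remain.
July 1–22, 2065: 22 days.
Residual: 40 days.
Total: 13554 days.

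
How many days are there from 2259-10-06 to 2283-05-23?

8630

From October 6, 2259 to October 6, 2282: 23 years, of which 6 contain a Feb 29 — 17×365 + 6×366 = 8401 days.
October 2282: 31 − 6 = 25 days remain.
Then November (30), December (31), January (31), February 2283 (28), March (31), April (30): 30 + 31 + 31 + 28 + 31 + 30 = 181 days.
May 1–23, 2283: 23 days.
Residual: 229 days.
Total: 8630 days.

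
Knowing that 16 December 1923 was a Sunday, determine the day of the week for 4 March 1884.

Count forward from the earlier date (March 4, 1884) to the later (December 16, 1923):
Day-of-year of March 4, 1884: 64.
Day-of-year of December 16, 1923: 350.
1884 has 366 days, so 366 − 64 = 302 days remain in 1884.
Full years 1885–1922: 30 common + 8 leap = 30×365 + 8×366 = 13878 days.
Total: 302 + 13878 + 350 = 14530 days.
14530 mod 7 = 5, so 5 days before Sunday is Tuesday.

Tuesday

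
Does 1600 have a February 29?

1600 is a leap year (divisible by 400).

Yes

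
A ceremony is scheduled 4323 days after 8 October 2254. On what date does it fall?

9 August 2266

Count 4323 days after October 8, 2254:
From October 8, 2254 to October 8, 2265: 11 years, of which 3 contain a Feb 29 — 8×365 + 3×366 = 4018 days.
October 2265: 31 − 8 = 23 days remain.
Then 9 full months totalling 273 days.
August 1–9, 2266: 9 days.
Residual: 305 days.
Total: 4323 days.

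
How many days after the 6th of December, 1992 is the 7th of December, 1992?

Within December 1992: 7 − 6 = 1 day.

1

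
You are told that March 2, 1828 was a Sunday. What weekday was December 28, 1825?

Wednesday

Count forward from the earlier date (December 28, 1825) to the later (March 2, 1828):
December 28, 1825 → December 28, 1826: 365 days.
December 28, 1826 → December 28, 1827: 365 days.
December 1827: 31 − 28 = 3 days remain.
Then January (31), February 1828 (29): 31 + 29 = 60 days.
March 1–2, 1828: 2 days.
Residual: 65 days.
Total: 795 days.
795 mod 7 = 4, so 4 days before Sunday is Wednesday.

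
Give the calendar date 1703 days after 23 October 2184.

22 June 2189

Count 1703 days after October 23, 2184:
October 23, 2184 → October 23, 2185: 365 days.
October 23, 2185 → October 23, 2186: 365 days.
October 23, 2186 → October 23, 2187: 365 days.
October 23, 2187 → October 23, 2188: 366 days (2188 is a leap year).
October 2188: 31 − 23 = 8 days remain.
Then November (30), December (31), January (31), February 2189 (28), March (31), April (30), May (31): 30 + 31 + 31 + 28 + 31 + 30 + 31 = 212 days.
June 1–22, 2189: 22 days.
Residual: 242 days.
Total: 1703 days.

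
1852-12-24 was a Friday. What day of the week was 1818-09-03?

Count forward from the earlier date (September 3, 1818) to the later (December 24, 1852):
From September 3, 1818 to September 3, 1852: 34 years, of which 9 contain a Feb 29 — 25×365 + 9×366 = 12419 days.
September 1852: 30 − 3 = 27 days remain.
Then October (31), November (30): 31 + 30 = 61 days.
December 1–24, 1852: 24 days.
Residual: 112 days.
Total: 12531 days.
12531 mod 7 = 1, so 1 day before Friday is Thursday.

Thursday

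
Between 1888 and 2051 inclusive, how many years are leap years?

40

Years divisible by 4: 1888, 1892, …, 2048 — 41 in all.
Of these, 1900 is divisible by 100 but not 400, so not leap.
2000 is divisible by 400, so still leap.
Leap years: 41 − 1 = 40.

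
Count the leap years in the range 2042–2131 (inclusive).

Years divisible by 4: 2044, 2048, …, 2128 — 22 in all.
Of these, 2100 is divisible by 100 but not 400, so not leap.
Leap years: 22 − 1 = 21.

21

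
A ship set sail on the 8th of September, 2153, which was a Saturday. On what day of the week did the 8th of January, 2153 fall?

Count forward from the earlier date (January 8, 2153) to the later (September 8, 2153):
January 2153: 31 − 8 = 23 days remain.
Then February 2153 (28), March (31), April (30), May (31), June (30), July (31), August (31): 28 + 31 + 30 + 31 + 30 + 31 + 31 = 212 days.
September 1–8, 2153: 8 days.
Total: 23 + 212 + 8 = 243 days.
243 mod 7 = 5, so 5 days before Saturday is Monday.

Monday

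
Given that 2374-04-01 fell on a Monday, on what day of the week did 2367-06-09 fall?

Count forward from the earlier date (June 9, 2367) to the later (April 1, 2374):
Day-of-year of June 9, 2367: 160.
Day-of-year of April 1, 2374: 91.
2367 has 365 days, so 365 − 160 = 205 days remain in 2367.
Full years: 2368: 366; 2369: 365; 2370: 365; 2371: 365; 2372: 366; 2373: 365. Sum = 2192.
Total: 205 + 2192 + 91 = 2488 days.
2488 mod 7 = 3, so 3 days before Monday is Friday.

Friday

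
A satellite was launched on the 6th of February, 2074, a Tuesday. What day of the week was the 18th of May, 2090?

Day-of-year of February 6, 2074: 37.
Day-of-year of May 18, 2090: 138.
2074 has 365 days, so 365 − 37 = 328 days remain in 2074.
Full years 2075–2089: 11 common + 4 leap = 11×365 + 4×366 = 5479 days.
Total: 328 + 5479 + 138 = 5945 days.
5945 mod 7 = 2, so 2 days after Tuesday is Thursday.

Thursday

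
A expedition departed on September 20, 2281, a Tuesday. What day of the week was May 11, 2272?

Saturday

Count forward from the earlier date (May 11, 2272) to the later (September 20, 2281):
From May 11, 2272 to May 11, 2281: 9 years, of which 2 contain a Feb 29 — 7×365 + 2×366 = 3287 days.
May 2281: 31 − 11 = 20 days remain.
Then June (30), July (31), August (31): 30 + 31 + 31 = 92 days.
September 1–20, 2281: 20 days.
Residual: 132 days.
Total: 3419 days.
3419 mod 7 = 3, so 3 days before Tuesday is Saturday.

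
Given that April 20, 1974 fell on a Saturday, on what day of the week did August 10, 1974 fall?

April 1974: 30 − 20 = 10 days remain.
Then May (31), June (30), July (31): 31 + 30 + 31 = 92 days.
August 1–10, 1974: 10 days.
Total: 10 + 92 + 10 = 112 days.
112 is a multiple of 7, so August 10, 1974 falls on the same weekday: Saturday.

Saturday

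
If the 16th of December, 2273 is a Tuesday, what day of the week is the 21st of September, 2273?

Sunday

Count forward from the earlier date (September 21, 2273) to the later (December 16, 2273):
September 2273: 30 − 21 = 9 days remain.
Then October (31), November (30): 31 + 30 = 61 days.
December 1–16, 2273: 16 days.
Total: 9 + 61 + 16 = 86 days.
86 mod 7 = 2, so 2 days before Tuesday is Sunday.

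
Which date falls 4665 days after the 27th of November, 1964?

the 5th of September, 1977

Count 4665 days after November 27, 1964:
Day-of-year of November 27, 1964: 332.
Day-of-year of September 5, 1977: 248.
1964 has 366 days, so 366 − 332 = 34 days remain in 1964.
Full years 1965–1976: 9 common + 3 leap = 9×365 + 3×366 = 4383 days.
Total: 34 + 4383 + 248 = 4665 days.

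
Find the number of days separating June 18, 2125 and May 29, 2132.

June 18, 2125 → June 18, 2126: 365 days.
June 18, 2126 → June 18, 2127: 365 days.
June 18, 2127 → June 18, 2128: 366 days (2128 is a leap year).
June 18, 2128 → June 18, 2129: 365 days.
June 18, 2129 → June 18, 2130: 365 days.
June 18, 2130 → June 18, 2131: 365 days.
June 2131: 30 − 18 = 12 days remain.
Then 10 full months totalling 305 days.
May 1–29, 2132: 29 days.
Residual: 346 days.
Total: 2537 days.

2537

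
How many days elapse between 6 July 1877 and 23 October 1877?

109

July 1877: 31 − 6 = 25 days remain.
Then August (31), September (30): 31 + 30 = 61 days.
October 1–23, 1877: 23 days.
Total: 25 + 61 + 23 = 109 days.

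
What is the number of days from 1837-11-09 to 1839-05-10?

547

November 9, 1837 → November 9, 1838: 365 days.
November 1838: 30 − 9 = 21 days remain.
Then December (31), January (31), February 1839 (28), March (31), April (30): 31 + 31 + 28 + 31 + 30 = 151 days.
May 1–10, 1839: 10 days.
Residual: 182 days.
Total: 547 days.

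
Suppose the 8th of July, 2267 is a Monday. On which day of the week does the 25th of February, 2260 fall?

Count forward from the earlier date (February 25, 2260) to the later (July 8, 2267):
Day-of-year of February 25, 2260: 56.
Day-of-year of July 8, 2267: 189.
2260 has 366 days, so 366 − 56 = 310 days remain in 2260.
Full years: 2261: 365; 2262: 365; 2263: 365; 2264: 366; 2265: 365; 2266: 365. Sum = 2191.
Total: 310 + 2191 + 189 = 2690 days.
2690 mod 7 = 2, so 2 days before Monday is Saturday.

Saturday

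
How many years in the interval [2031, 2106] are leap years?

18

Years divisible by 4: 2032, 2036, …, 2104 — 19 in all.
Of these, 2100 is divisible by 100 but not 400, so not leap.
Leap years: 19 − 1 = 18.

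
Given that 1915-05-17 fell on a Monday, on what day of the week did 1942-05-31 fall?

Sunday

Day-of-year of May 17, 1915: 137.
Day-of-year of May 31, 1942: 151.
1915 has 365 days, so 365 − 137 = 228 days remain in 1915.
Full years 1916–1941: 19 common + 7 leap = 19×365 + 7×366 = 9497 days.
Total: 228 + 9497 + 151 = 9876 days.
9876 mod 7 = 6, so 6 days after Monday is Sunday.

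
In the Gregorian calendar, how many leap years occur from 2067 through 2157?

22

Years divisible by 4: 2068, 2072, …, 2156 — 23 in all.
Of these, 2100 is divisible by 100 but not 400, so not leap.
Leap years: 23 − 1 = 22.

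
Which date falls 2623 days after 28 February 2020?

5 May 2027

Count 2623 days after February 28, 2020:
From February 28, 2020 to February 28, 2027: 7 years, of which 2 contain a Feb 29 — 5×365 + 2×366 = 2557 days.
February 2027: 28 − 28 = 0 days remain (2027 is not a leap year, so February has 28 days).
Then March (31), April (30): 31 + 30 = 61 days.
May 1–5, 2027: 5 days.
Residual: 66 days.
Total: 2623 days.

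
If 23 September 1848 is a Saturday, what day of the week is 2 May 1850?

Day-of-year of September 23, 1848: 267.
Day-of-year of May 2, 1850: 122.
1848 has 366 days, so 366 − 267 = 99 days remain in 1848.
Full years: 1849: 365. Sum = 365.
Total: 99 + 365 + 122 = 586 days.
586 mod 7 = 5, so 5 days after Saturday is Thursday.

Thursday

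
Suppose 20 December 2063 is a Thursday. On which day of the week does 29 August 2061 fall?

Monday

Count forward from the earlier date (August 29, 2061) to the later (December 20, 2063):
August 29, 2061 → August 29, 2062: 365 days.
August 29, 2062 → August 29, 2063: 365 days.
August 2063: 31 − 29 = 2 days remain.
Then September (30), October (31), November (30): 30 + 31 + 30 = 91 days.
December 1–20, 2063: 20 days.
Residual: 113 days.
Total: 843 days.
843 mod 7 = 3, so 3 days before Thursday is Monday.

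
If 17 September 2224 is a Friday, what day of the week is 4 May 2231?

Day-of-year of September 17, 2224: 261.
Day-of-year of May 4, 2231: 124.
2224 has 366 days, so 366 − 261 = 105 days remain in 2224.
Full years: 2225: 365; 2226: 365; 2227: 365; 2228: 366; 2229: 365; 2230: 365. Sum = 2191.
Total: 105 + 2191 + 124 = 2420 days.
2420 mod 7 = 5, so 5 days after Friday is Wednesday.

Wednesday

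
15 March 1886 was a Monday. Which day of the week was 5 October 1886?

March 1886: 31 − 15 = 16 days remain.
Then April (30), May (31), June (30), July (31), August (31), September (30): 30 + 31 + 30 + 31 + 31 + 30 = 183 days.
October 1–5, 1886: 5 days.
Total: 16 + 183 + 5 = 204 days.
204 mod 7 = 1, so 1 day after Monday is Tuesday.

Tuesday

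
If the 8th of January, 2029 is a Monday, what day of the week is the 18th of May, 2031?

Day-of-year of January 8, 2029: 8.
Day-of-year of May 18, 2031: 138.
2029 has 365 days, so 365 − 8 = 357 days remain in 2029.
Full years: 2030: 365. Sum = 365.
Total: 357 + 365 + 138 = 860 days.
860 mod 7 = 6, so 6 days after Monday is Sunday.

Sunday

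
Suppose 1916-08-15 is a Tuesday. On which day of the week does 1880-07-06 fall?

Tuesday

Count forward from the earlier date (July 6, 1880) to the later (August 15, 1916):
From July 6, 1880 to July 6, 1916: 36 years, of which 8 contain a Feb 29 — 28×365 + 8×366 = 13148 days.
(1900 is not a leap year (divisible by 100 but not 400).)
July 1916: 31 − 6 = 25 days remain.
August 1–15, 1916: 15 days.
Residual: 40 days.
Total: 13188 days.
13188 is a multiple of 7, so 1880-07-06 falls on the same weekday: Tuesday.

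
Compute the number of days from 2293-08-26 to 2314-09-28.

7702

From August 26, 2293 to August 26, 2314: 21 years, of which 4 contain a Feb 29 — 17×365 + 4×366 = 7669 days.
(2300 is not a leap year (divisible by 100 but not 400).)
August 2314: 31 − 26 = 5 days remain.
September 1–28, 2314: 28 days.
Residual: 33 days.
Total: 7702 days.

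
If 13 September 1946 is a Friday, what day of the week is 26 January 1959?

Monday

Day-of-year of September 13, 1946: 256.
Day-of-year of January 26, 1959: 26.
1946 has 365 days, so 365 − 256 = 109 days remain in 1946.
Full years 1947–1958: 9 common + 3 leap = 9×365 + 3×366 = 4383 days.
Total: 109 + 4383 + 26 = 4518 days.
4518 mod 7 = 3, so 3 days after Friday is Monday.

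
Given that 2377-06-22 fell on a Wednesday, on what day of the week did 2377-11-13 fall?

Sunday

June 2377: 30 − 22 = 8 days remain.
Then July (31), August (31), September (30), October (31): 31 + 31 + 30 + 31 = 123 days.
November 1–13, 2377: 13 days.
Total: 8 + 123 + 13 = 144 days.
144 mod 7 = 4, so 4 days after Wednesday is Sunday.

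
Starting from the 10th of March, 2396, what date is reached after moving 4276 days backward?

the 25th of June, 2384

Count 4276 days before March 10, 2396:
From June 25, 2384 to June 25, 2395: 11 years, of which 2 contain a Feb 29 — 9×365 + 2×366 = 4017 days.
June 2395: 30 − 25 = 5 days remain.
Then July (31), August (31), September (30), October (31), November (30), December (31), January (31), February 2396 (29): 31 + 31 + 30 + 31 + 30 + 31 + 31 + 29 = 244 days.
March 1–10, 2396: 10 days.
Residual: 259 days.
Total: 4276 days.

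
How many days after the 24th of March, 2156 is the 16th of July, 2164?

From March 24, 2156 to March 24, 2164: 8 years, of which 2 contain a Feb 29 — 6×365 + 2×366 = 2922 days.
March 2164: 31 − 24 = 7 days remain.
Then April (30), May (31), June (30): 30 + 31 + 30 = 91 days.
July 1–16, 2164: 16 days.
Residual: 114 days.
Total: 3036 days.

3036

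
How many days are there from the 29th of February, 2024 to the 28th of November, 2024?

273

February 2024: 29 − 29 = 0 days remain (2024 is a leap year, so February has 29 days).
Then March (31), April (30), May (31), June (30), July (31), August (31), September (30), October (31): 31 + 30 + 31 + 30 + 31 + 31 + 30 + 31 = 245 days.
November 1–28, 2024: 28 days.
Total: 0 + 245 + 28 = 273 days.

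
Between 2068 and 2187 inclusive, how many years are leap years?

29

Years divisible by 4: 2068, 2072, …, 2184 — 30 in all.
Of these, 2100 is divisible by 100 but not 400, so not leap.
Leap years: 30 − 1 = 29.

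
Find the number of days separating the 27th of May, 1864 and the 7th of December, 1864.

May 1864: 31 − 27 = 4 days remain.
Then June (30), July (31), August (31), September (30), October (31), November (30): 30 + 31 + 31 + 30 + 31 + 30 = 183 days.
December 1–7, 1864: 7 days.
Total: 4 + 183 + 7 = 194 days.

194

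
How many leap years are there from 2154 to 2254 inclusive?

24

Years divisible by 4: 2156, 2160, …, 2252 — 25 in all.
Of these, 2200 is divisible by 100 but not 400, so not leap.
Leap years: 25 − 1 = 24.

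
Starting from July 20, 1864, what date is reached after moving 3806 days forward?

December 21, 1874

Count 3806 days after July 20, 1864:
Day-of-year of July 20, 1864: 202.
Day-of-year of December 21, 1874: 355.
1864 has 366 days, so 366 − 202 = 164 days remain in 1864.
Full years 1865–1873: 7 common + 2 leap = 7×365 + 2×366 = 3287 days.
Total: 164 + 3287 + 355 = 3806 days.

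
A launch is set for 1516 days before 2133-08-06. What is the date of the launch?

2129-06-12

Count 1516 days before August 6, 2133:
June 12, 2129 → June 12, 2130: 365 days.
June 12, 2130 → June 12, 2131: 365 days.
June 12, 2131 → June 12, 2132: 366 days (2132 is a leap year).
June 12, 2132 → June 12, 2133: 365 days.
June 2133: 30 − 12 = 18 days remain.
Then July (31): 31 days.
August 1–6, 2133: 6 days.
Residual: 55 days.
Total: 1516 days.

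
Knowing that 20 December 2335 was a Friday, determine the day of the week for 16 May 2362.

From December 20, 2335 to December 20, 2361: 26 years, of which 7 contain a Feb 29 — 19×365 + 7×366 = 9497 days.
December 2361: 31 − 20 = 11 days remain.
Then January (31), February 2362 (28), March (31), April (30): 31 + 28 + 31 + 30 = 120 days.
May 1–16, 2362: 16 days.
Residual: 147 days.
Total: 9644 days.
9644 mod 7 = 5, so 5 days after Friday is Wednesday.

Wednesday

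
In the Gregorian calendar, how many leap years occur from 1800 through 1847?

Years divisible by 4 in [1800, 1847]: 1800, 1804, 1808, 1812, 1816, 1820, 1824, 1828, 1832, 1836, 1840, 1844.
Of these, 1800 is divisible by 100 but not 400, so not leap.
Leap years: 12 − 1 = 11.

11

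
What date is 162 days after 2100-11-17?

2101-04-28

Count 162 days after November 17, 2100:
Day-of-year of November 17, 2100: 321.
Day-of-year of April 28, 2101: 118.
2100 has 365 days, so 365 − 321 = 44 days remain in 2100.
Total: 44 + 118 = 162 days.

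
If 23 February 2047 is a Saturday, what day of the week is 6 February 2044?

Count forward from the earlier date (February 6, 2044) to the later (February 23, 2047):
Day-of-year of February 6, 2044: 37.
Day-of-year of February 23, 2047: 54.
2044 has 366 days, so 366 − 37 = 329 days remain in 2044.
Full years: 2045: 365; 2046: 365. Sum = 730.
Total: 329 + 730 + 54 = 1113 days.
1113 is a multiple of 7, so 6 February 2044 falls on the same weekday: Saturday.

Saturday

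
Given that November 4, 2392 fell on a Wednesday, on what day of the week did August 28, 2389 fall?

Monday

Count forward from the earlier date (August 28, 2389) to the later (November 4, 2392):
Day-of-year of August 28, 2389: 240.
Day-of-year of November 4, 2392: 309.
2389 has 365 days, so 365 − 240 = 125 days remain in 2389.
Full years: 2390: 365; 2391: 365. Sum = 730.
Total: 125 + 730 + 309 = 1164 days.
1164 mod 7 = 2, so 2 days before Wednesday is Monday.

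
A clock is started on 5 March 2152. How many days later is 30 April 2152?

March 2152: 31 − 5 = 26 days remain.
April 1–30, 2152: 30 days.
Total: 26 + 30 = 56 days.

56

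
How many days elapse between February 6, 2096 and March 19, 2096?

42

February 2096: 29 − 6 = 23 days remain (2096 is a leap year, so February has 29 days).
March 1–19, 2096: 19 days.
Total: 23 + 19 = 42 days.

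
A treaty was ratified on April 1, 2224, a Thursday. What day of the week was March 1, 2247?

Monday

From April 1, 2224 to April 1, 2246: 22 years, of which 5 contain a Feb 29 — 17×365 + 5×366 = 8035 days.
April 2246: 30 − 1 = 29 days remain.
Then 10 full months totalling 304 days.
March 1, 2247: 1 day.
Residual: 334 days.
Total: 8369 days.
8369 mod 7 = 4, so 4 days after Thursday is Monday.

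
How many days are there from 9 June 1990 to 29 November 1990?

173

June 1990: 30 − 9 = 21 days remain.
Then July (31), August (31), September (30), October (31): 31 + 31 + 30 + 31 = 123 days.
November 1–29, 1990: 29 days.
Total: 21 + 123 + 29 = 173 days.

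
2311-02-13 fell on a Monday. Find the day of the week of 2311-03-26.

Sunday

February 2311: 28 − 13 = 15 days remain (2311 is not a leap year, so February has 28 days).
March 1–26, 2311: 26 days.
Total: 15 + 26 = 41 days.
41 mod 7 = 6, so 6 days after Monday is Sunday.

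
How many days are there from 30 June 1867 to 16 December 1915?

Day-of-year of June 30, 1867: 181.
Day-of-year of December 16, 1915: 350.
1867 has 365 days, so 365 − 181 = 184 days remain in 1867.
Full years 1868–1914: 36 common + 11 leap = 36×365 + 11×366 = 17166 days.
Total: 184 + 17166 + 350 = 17700 days.

17700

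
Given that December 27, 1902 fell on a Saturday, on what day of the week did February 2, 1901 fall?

Saturday

Count forward from the earlier date (February 2, 1901) to the later (December 27, 1902):
February 2, 1901 → February 2, 1902: 365 days.
February 1902: 28 − 2 = 26 days remain (1902 is not a leap year, so February has 28 days).
Then 9 full months totalling 275 days.
December 1–27, 1902: 27 days.
Residual: 328 days.
Total: 693 days.
693 is a multiple of 7, so February 2, 1901 falls on the same weekday: Saturday.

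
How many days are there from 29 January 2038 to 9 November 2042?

Day-of-year of January 29, 2038: 29.
Day-of-year of November 9, 2042: 313.
2038 has 365 days, so 365 − 29 = 336 days remain in 2038.
Full years: 2039: 365; 2040: 366; 2041: 365. Sum = 1096.
Total: 336 + 1096 + 313 = 1745 days.

1745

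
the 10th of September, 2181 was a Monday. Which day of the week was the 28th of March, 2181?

Wednesday

Count forward from the earlier date (March 28, 2181) to the later (September 10, 2181):
March 2181: 31 − 28 = 3 days remain.
Then April (30), May (31), June (30), July (31), August (31): 30 + 31 + 30 + 31 + 31 = 153 days.
September 1–10, 2181: 10 days.
Total: 3 + 153 + 10 = 166 days.
166 mod 7 = 5, so 5 days before Monday is Wednesday.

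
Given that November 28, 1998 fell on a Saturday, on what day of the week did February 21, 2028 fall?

Monday

Day-of-year of November 28, 1998: 332.
Day-of-year of February 21, 2028: 52.
1998 has 365 days, so 365 − 332 = 33 days remain in 1998.
Full years 1999–2027: 22 common + 7 leap = 22×365 + 7×366 = 10592 days.
Total: 33 + 10592 + 52 = 10677 days.
10677 mod 7 = 2, so 2 days after Saturday is Monday.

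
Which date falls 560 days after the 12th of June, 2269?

the 24th of December, 2270

Count 560 days after June 12, 2269:
June 12, 2269 → June 12, 2270: 365 days.
June 2270: 30 − 12 = 18 days remain.
Then July (31), August (31), September (30), October (31), November (30): 31 + 31 + 30 + 31 + 30 = 153 days.
December 1–24, 2270: 24 days.
Residual: 195 days.
Total: 560 days.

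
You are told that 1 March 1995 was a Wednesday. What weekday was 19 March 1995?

Sunday

Within March 1995: 19 − 1 = 18 days.
18 mod 7 = 4, so 4 days after Wednesday is Sunday.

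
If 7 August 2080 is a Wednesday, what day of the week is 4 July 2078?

Count forward from the earlier date (July 4, 2078) to the later (August 7, 2080):
July 2078: 31 − 4 = 27 days remain.
Then 24 full months totalling 731 days.
August 1–7, 2080: 7 days.
Total: 27 + 731 + 7 = 765 days.
765 mod 7 = 2, so 2 days before Wednesday is Monday.

Monday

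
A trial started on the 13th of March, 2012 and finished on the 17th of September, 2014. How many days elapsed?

Day-of-year of March 13, 2012: 73.
Day-of-year of September 17, 2014: 260.
2012 has 366 days, so 366 − 73 = 293 days remain in 2012.
Full years: 2013: 365. Sum = 365.
Total: 293 + 365 + 260 = 918 days.

918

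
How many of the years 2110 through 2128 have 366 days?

5

Years divisible by 4 in [2110, 2128]: 2112, 2116, 2120, 2124, 2128.
No century exceptions apply. Count: 5.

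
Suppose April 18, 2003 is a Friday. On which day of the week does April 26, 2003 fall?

Within April 2003: 26 − 18 = 8 days.
8 mod 7 = 1, so 1 day after Friday is Saturday.

Saturday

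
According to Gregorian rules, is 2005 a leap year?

2005 is not a leap year.

No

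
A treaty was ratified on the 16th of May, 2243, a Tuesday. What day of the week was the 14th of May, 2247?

Friday

Day-of-year of May 16, 2243: 136.
Day-of-year of May 14, 2247: 134.
2243 has 365 days, so 365 − 136 = 229 days remain in 2243.
Full years: 2244: 366; 2245: 365; 2246: 365. Sum = 1096.
Total: 229 + 1096 + 134 = 1459 days.
1459 mod 7 = 3, so 3 days after Tuesday is Friday.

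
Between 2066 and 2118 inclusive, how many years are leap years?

Years divisible by 4: 2068, 2072, …, 2116 — 13 in all.
Of these, 2100 is divisible by 100 but not 400, so not leap.
Leap years: 13 − 1 = 12.

12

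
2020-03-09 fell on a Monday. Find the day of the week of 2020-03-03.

Tuesday

Count forward from the earlier date (March 3, 2020) to the later (March 9, 2020):
Within March 2020: 9 − 3 = 6 days.
6 mod 7 = 6, so 6 days before Monday is Tuesday.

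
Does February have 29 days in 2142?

No

2142 is not a leap year.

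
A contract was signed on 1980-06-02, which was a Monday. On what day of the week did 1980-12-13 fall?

Saturday

June 1980: 30 − 2 = 28 days remain.
Then July (31), August (31), September (30), October (31), November (30): 31 + 31 + 30 + 31 + 30 = 153 days.
December 1–13, 1980: 13 days.
Total: 28 + 153 + 13 = 194 days.
194 mod 7 = 5, so 5 days after Monday is Saturday.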